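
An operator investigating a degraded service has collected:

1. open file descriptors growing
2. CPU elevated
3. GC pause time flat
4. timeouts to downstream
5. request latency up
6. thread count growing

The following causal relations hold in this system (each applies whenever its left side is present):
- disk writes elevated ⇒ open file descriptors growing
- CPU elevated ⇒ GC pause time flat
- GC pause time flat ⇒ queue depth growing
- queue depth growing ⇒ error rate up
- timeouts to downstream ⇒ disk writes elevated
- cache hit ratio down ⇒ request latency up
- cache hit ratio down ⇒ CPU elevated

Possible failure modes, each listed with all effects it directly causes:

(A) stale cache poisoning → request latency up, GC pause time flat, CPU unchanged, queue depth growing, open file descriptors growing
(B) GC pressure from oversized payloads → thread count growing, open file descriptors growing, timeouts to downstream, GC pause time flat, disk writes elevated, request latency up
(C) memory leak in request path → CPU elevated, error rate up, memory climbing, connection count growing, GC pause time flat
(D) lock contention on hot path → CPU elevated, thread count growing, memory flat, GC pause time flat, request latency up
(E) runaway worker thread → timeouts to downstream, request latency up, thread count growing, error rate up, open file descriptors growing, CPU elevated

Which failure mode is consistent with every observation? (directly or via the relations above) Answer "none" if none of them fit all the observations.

E

For each candidate, compare predicted effects to what was observed:
(A) stale cache poisoning — open file descriptors growing match; CPU elevated miss; GC pause time flat match; timeouts to downstream miss; request latency up match; thread count growing miss
(B) GC pressure from oversized payloads — open file descriptors growing match; CPU elevated miss; GC pause time flat match; timeouts to downstream match; request latency up match; thread count growing match
(C) memory leak in request path — open file descriptors growing miss; CPU elevated match; GC pause time flat match; timeouts to downstream miss; request latency up miss; thread count growing miss
(D) lock contention on hot path — open file descriptors growing miss; CPU elevated match; GC pause time flat match; timeouts to downstream miss; request latency up match; thread count growing match
(E) runaway worker thread — accounts for every observation (GC pause time flat via CPU elevated → GC pause time flat)
(E) alone accounts for all the evidence.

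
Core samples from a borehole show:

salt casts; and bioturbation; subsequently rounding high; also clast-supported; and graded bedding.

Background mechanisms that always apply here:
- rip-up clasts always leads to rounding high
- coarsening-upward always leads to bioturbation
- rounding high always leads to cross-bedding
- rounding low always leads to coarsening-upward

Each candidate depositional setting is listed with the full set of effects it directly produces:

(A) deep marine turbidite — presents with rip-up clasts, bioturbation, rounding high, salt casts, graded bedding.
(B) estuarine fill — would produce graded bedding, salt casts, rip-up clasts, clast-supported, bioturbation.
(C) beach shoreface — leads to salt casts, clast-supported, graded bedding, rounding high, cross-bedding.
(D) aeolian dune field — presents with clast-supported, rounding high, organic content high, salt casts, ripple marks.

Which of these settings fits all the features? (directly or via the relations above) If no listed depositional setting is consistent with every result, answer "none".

Checking each candidate against the observations:
(A) deep marine turbidite — does not account for clast-supported
(B) estuarine fill — salt casts match; bioturbation match; rounding high match (via rip-up clasts → rounding high); clast-supported match; graded bedding match
(C) beach shoreface — does not account for bioturbation
(D) aeolian dune field — salt casts match; bioturbation miss; rounding high match; clast-supported match; graded bedding miss
(B) alone accounts for all the evidence.

B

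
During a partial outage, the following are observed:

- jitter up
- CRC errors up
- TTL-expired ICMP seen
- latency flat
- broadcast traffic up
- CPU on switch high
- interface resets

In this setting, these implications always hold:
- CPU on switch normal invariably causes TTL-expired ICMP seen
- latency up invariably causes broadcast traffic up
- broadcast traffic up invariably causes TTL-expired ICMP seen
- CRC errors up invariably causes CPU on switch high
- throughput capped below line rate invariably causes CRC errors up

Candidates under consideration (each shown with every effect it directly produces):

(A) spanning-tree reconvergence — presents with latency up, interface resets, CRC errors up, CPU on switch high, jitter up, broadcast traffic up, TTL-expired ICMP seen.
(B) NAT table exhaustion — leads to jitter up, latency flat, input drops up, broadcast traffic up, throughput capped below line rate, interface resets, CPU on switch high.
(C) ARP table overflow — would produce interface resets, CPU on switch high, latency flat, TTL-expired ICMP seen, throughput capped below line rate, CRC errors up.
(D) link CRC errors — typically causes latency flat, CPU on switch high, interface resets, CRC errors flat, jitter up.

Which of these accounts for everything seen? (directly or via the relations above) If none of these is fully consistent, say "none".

B

Testing each hypothesis:
(A) spanning-tree reconvergence — fails on latency flat (predicts latency up, not latency flat)
(B) NAT table exhaustion — jitter up yes; CRC errors up yes (via throughput capped below line rate → CRC errors up); TTL-expired ICMP seen yes (via broadcast traffic up → TTL-expired ICMP seen); latency flat yes; broadcast traffic up yes; CPU on switch high yes; interface resets yes
(C) ARP table overflow — does not account for jitter up, broadcast traffic up
(D) link CRC errors — jitter up yes; CRC errors up NO; TTL-expired ICMP seen NO; latency flat yes; broadcast traffic up NO; CPU on switch high yes; interface resets yes
(B) alone accounts for all the evidence.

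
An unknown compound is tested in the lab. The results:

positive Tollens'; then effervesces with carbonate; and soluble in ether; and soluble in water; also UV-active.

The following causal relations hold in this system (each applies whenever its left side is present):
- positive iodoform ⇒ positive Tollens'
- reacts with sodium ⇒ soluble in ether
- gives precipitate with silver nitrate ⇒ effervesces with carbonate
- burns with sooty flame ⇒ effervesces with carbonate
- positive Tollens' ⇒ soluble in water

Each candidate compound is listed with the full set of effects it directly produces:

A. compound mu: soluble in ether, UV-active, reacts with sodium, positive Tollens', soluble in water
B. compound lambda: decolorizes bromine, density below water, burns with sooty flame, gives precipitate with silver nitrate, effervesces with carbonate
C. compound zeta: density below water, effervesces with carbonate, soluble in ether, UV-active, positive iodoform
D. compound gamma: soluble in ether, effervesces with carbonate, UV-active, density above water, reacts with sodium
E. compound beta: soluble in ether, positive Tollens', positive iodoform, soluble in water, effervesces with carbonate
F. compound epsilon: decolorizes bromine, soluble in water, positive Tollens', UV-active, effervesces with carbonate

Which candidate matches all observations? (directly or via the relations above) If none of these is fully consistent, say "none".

Testing each hypothesis:
(A) compound mu — positive Tollens' yes; effervesces with carbonate NO; soluble in ether yes; soluble in water yes; UV-active yes
(B) compound lambda — does not account for positive Tollens', soluble in ether, soluble in water, UV-active
(C) compound zeta — accounts for every observation (positive Tollens' via positive iodoform → positive Tollens')
(D) compound gamma — positive Tollens' NO; effervesces with carbonate yes; soluble in ether yes; soluble in water NO; UV-active yes
(E) compound beta — does not account for UV-active
(F) compound epsilon — positive Tollens' yes; effervesces with carbonate yes; soluble in ether NO; soluble in water yes; UV-active yes
Only (C) is consistent with every observation.

C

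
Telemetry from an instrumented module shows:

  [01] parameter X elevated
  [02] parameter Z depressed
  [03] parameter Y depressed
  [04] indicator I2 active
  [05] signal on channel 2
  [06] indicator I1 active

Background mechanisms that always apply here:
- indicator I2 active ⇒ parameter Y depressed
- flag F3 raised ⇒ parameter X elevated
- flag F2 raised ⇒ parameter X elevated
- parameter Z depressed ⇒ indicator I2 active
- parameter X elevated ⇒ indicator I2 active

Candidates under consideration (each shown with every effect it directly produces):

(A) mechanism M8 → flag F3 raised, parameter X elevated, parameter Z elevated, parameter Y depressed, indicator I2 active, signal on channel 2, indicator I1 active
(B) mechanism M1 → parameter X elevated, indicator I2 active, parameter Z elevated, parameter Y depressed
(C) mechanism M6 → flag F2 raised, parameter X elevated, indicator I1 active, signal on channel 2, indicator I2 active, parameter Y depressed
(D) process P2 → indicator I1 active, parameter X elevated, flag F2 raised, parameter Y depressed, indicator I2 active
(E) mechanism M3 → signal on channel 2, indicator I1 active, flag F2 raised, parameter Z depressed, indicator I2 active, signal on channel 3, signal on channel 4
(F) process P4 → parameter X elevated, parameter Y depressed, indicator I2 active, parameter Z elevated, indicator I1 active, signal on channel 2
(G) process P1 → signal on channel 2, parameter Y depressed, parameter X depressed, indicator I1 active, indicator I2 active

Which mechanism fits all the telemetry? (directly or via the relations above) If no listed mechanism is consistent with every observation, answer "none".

For each candidate, compare predicted effects to what was observed:
(A) mechanism M8 — parameter X elevated yes; parameter Z depressed NO; parameter Y depressed yes; indicator I2 active yes; signal on channel 2 yes; indicator I1 active yes
(B) mechanism M1 — fails on parameter Z depressed, signal on channel 2, indicator I1 active (predicts parameter Z elevated, not parameter Z depressed)
(C) mechanism M6 — does not account for parameter Z depressed
(D) process P2 — parameter X elevated yes; parameter Z depressed NO; parameter Y depressed yes; indicator I2 active yes; signal on channel 2 NO; indicator I1 active yes
(E) mechanism M3 — accounts for every observation (parameter X elevated through flag F2 raised → parameter X elevated)
(F) process P4 — fails on parameter Z depressed (predicts parameter Z elevated, not parameter Z depressed)
(G) process P1 — parameter X elevated NO; parameter Z depressed NO; parameter Y depressed yes; indicator I2 active yes; signal on channel 2 yes; indicator I1 active yes
(E) alone accounts for all the evidence.

E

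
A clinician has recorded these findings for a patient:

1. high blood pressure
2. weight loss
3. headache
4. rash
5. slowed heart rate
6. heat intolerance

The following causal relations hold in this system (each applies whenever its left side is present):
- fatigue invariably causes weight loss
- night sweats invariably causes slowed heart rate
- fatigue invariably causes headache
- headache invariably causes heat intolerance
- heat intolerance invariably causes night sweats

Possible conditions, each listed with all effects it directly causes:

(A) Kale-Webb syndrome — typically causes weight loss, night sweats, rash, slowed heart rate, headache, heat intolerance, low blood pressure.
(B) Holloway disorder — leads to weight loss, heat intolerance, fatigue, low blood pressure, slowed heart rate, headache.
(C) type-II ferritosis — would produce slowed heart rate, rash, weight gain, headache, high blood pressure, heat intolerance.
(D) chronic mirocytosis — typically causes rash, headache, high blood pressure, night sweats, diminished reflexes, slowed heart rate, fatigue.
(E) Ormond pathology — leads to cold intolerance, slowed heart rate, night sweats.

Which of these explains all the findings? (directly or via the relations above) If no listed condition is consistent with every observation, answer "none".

Testing each hypothesis:
(A) Kale-Webb syndrome — high blood pressure ✗; weight loss ✓; headache ✓; rash ✓; slowed heart rate ✓; heat intolerance ✓
(B) Holloway disorder — high blood pressure ✗; weight loss ✓; headache ✓; rash ✗; slowed heart rate ✓; heat intolerance ✓
(C) type-II ferritosis — high blood pressure ✓; weight loss ✗; headache ✓; rash ✓; slowed heart rate ✓; heat intolerance ✓
(D) chronic mirocytosis — high blood pressure ✓; weight loss ✓ (via fatigue → weight loss); headache ✓; rash ✓; slowed heart rate ✓; heat intolerance ✓ (via headache → heat intolerance)
(E) Ormond pathology — high blood pressure ✗; weight loss ✗; headache ✗; rash ✗; slowed heart rate ✓; heat intolerance ✗
(D) alone accounts for all the evidence.

D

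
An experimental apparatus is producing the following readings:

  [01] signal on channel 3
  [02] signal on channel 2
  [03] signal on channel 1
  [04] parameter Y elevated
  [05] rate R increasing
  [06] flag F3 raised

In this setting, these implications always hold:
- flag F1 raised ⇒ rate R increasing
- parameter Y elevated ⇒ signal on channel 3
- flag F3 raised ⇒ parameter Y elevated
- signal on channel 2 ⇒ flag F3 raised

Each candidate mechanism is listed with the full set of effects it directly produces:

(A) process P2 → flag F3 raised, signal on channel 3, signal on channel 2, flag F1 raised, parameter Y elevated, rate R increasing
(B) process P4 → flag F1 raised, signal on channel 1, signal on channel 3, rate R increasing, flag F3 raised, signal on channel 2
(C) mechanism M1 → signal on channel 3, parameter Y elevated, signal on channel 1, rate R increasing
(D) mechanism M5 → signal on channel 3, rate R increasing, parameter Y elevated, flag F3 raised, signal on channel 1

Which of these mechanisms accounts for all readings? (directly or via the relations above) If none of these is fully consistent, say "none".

B

For each candidate, compare predicted effects to what was observed:
(A) process P2 — signal on channel 3 yes; signal on channel 2 yes; signal on channel 1 NO; parameter Y elevated yes; rate R increasing yes; flag F3 raised yes
(B) process P4 — accounts for every observation (parameter Y elevated by flag F3 raised → parameter Y elevated)
(C) mechanism M1 — signal on channel 3 yes; signal on channel 2 NO; signal on channel 1 yes; parameter Y elevated yes; rate R increasing yes; flag F3 raised NO
(D) mechanism M5 — does not account for signal on channel 2
(B) is the only candidate with no mismatches.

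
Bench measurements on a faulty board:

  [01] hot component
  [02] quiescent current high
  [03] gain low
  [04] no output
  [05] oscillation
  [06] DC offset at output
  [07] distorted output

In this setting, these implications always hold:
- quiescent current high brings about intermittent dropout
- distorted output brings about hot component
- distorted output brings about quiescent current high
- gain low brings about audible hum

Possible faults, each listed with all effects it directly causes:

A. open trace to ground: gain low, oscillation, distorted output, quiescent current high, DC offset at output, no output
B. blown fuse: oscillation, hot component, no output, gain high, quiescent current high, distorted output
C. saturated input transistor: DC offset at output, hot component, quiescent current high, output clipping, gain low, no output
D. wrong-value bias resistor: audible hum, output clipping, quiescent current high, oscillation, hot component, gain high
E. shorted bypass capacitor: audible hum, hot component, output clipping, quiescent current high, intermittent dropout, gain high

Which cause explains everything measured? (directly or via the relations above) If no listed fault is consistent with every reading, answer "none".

A

For each candidate, compare predicted effects to what was observed:
(A) open trace to ground — hot component ✓ (through distorted output → hot component); quiescent current high ✓; gain low ✓; no output ✓; oscillation ✓; DC offset at output ✓; distorted output ✓
(B) blown fuse — fails on gain low, DC offset at output (predicts gain high, not gain low)
(C) saturated input transistor — does not account for oscillation, distorted output
(D) wrong-value bias resistor — hot component ✓; quiescent current high ✓; gain low ✗; no output ✗; oscillation ✓; DC offset at output ✗; distorted output ✗
(E) shorted bypass capacitor — fails on gain low, no output, oscillation, DC offset at output, distorted output (predicts gain high, not gain low)
(A) is the only candidate with no mismatches.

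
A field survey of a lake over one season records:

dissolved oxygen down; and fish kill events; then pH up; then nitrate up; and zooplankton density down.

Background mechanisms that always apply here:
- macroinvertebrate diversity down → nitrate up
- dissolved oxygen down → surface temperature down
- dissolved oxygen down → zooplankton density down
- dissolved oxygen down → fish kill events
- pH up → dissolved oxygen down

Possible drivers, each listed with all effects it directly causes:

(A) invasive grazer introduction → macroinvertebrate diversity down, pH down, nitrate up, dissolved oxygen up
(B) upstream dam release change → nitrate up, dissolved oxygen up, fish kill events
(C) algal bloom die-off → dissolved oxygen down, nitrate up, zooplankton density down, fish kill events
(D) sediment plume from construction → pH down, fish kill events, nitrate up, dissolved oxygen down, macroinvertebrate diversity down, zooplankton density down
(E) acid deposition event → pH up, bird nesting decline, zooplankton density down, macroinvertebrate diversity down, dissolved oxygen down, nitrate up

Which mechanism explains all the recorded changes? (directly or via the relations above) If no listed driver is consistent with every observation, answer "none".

For each candidate, compare predicted effects to what was observed:
(A) invasive grazer introduction — fails on dissolved oxygen down, fish kill events, pH up, zooplankton density down (predicts dissolved oxygen up, not dissolved oxygen down; predicts pH down, not pH up)
(B) upstream dam release change — dissolved oxygen down -; fish kill events +; pH up -; nitrate up +; zooplankton density down -
(C) algal bloom die-off — does not account for pH up
(D) sediment plume from construction — dissolved oxygen down +; fish kill events +; pH up -; nitrate up +; zooplankton density down +
(E) acid deposition event — accounts for every observation (fish kill events by dissolved oxygen down → fish kill events)
(E) is the only candidate with no mismatches.

E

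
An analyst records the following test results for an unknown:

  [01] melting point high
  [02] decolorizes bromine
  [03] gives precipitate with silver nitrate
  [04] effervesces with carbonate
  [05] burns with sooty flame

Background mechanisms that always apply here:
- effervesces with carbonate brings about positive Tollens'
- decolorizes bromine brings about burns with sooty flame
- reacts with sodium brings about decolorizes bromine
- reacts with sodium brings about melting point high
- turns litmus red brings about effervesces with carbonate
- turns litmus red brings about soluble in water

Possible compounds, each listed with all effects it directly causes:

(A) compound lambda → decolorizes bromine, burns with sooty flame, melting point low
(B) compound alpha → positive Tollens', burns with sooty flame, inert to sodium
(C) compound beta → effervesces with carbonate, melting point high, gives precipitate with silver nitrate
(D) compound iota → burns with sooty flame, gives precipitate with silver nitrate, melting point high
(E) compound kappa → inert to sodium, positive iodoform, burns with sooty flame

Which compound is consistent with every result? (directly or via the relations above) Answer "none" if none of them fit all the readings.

Per-candidate check:
(A) compound lambda — fails on melting point high, gives precipitate with silver nitrate, effervesces with carbonate (predicts melting point low, not melting point high)
(B) compound alpha — melting point high miss; decolorizes bromine miss; gives precipitate with silver nitrate miss; effervesces with carbonate miss; burns with sooty flame match
(C) compound beta — does not account for decolorizes bromine, burns with sooty flame
(D) compound iota — melting point high match; decolorizes bromine miss; gives precipitate with silver nitrate match; effervesces with carbonate miss; burns with sooty flame match
(E) compound kappa — does not account for melting point high, decolorizes bromine, gives precipitate with silver nitrate, effervesces with carbonate
No candidate is consistent with all observations.

none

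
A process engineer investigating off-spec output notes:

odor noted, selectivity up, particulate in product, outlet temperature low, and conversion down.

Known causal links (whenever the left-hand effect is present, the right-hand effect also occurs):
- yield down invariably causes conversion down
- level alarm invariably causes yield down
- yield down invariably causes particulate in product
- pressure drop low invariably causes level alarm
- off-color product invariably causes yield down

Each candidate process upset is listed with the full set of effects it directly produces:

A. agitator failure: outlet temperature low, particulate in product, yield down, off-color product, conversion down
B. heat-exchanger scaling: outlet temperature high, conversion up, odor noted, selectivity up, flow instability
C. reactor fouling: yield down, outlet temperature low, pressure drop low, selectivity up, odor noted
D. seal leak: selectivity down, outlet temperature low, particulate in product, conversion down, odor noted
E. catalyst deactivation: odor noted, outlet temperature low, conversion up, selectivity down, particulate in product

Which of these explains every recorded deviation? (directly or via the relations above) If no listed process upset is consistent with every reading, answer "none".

Testing each hypothesis:
(A) agitator failure — does not account for odor noted, selectivity up
(B) heat-exchanger scaling — fails on particulate in product, outlet temperature low, conversion down (predicts outlet temperature high, not outlet temperature low; predicts conversion up, not conversion down)
(C) reactor fouling — odor noted match; selectivity up match; particulate in product match (through yield down → particulate in product); outlet temperature low match; conversion down match (through yield down → conversion down)
(D) seal leak — odor noted match; selectivity up miss; particulate in product match; outlet temperature low match; conversion down match
(E) catalyst deactivation — fails on selectivity up, conversion down (predicts selectivity down, not selectivity up; predicts conversion up, not conversion down)
(C) is the only candidate with no mismatches.

C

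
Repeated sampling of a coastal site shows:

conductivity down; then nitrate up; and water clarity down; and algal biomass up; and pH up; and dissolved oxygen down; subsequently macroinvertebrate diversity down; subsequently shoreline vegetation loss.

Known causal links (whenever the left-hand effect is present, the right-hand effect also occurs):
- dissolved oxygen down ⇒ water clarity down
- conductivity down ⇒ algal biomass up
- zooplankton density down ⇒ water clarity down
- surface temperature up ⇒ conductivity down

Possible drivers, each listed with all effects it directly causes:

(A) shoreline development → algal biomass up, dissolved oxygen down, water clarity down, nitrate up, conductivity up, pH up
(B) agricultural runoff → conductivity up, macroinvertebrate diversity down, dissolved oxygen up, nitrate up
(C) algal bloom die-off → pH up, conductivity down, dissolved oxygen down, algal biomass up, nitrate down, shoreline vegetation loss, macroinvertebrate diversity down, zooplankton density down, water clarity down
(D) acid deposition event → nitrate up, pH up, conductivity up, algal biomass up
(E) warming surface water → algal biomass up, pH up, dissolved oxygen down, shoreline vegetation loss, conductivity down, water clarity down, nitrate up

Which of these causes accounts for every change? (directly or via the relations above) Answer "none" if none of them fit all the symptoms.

For each candidate, compare predicted effects to what was observed:
(A) shoreline development — fails on conductivity down, macroinvertebrate diversity down, shoreline vegetation loss (predicts conductivity up, not conductivity down)
(B) agricultural runoff — fails on conductivity down, water clarity down, algal biomass up, pH up, dissolved oxygen down, shoreline vegetation loss (predicts conductivity up, not conductivity down; predicts dissolved oxygen up, not dissolved oxygen down)
(C) algal bloom die-off — fails on nitrate up (predicts nitrate down, not nitrate up)
(D) acid deposition event — conductivity down ✗; nitrate up ✓; water clarity down ✗; algal biomass up ✓; pH up ✓; dissolved oxygen down ✗; macroinvertebrate diversity down ✗; shoreline vegetation loss ✗
(E) warming surface water — conductivity down ✓; nitrate up ✓; water clarity down ✓; algal biomass up ✓; pH up ✓; dissolved oxygen down ✓; macroinvertebrate diversity down ✗; shoreline vegetation loss ✓
Every candidate fails on at least one observation.

none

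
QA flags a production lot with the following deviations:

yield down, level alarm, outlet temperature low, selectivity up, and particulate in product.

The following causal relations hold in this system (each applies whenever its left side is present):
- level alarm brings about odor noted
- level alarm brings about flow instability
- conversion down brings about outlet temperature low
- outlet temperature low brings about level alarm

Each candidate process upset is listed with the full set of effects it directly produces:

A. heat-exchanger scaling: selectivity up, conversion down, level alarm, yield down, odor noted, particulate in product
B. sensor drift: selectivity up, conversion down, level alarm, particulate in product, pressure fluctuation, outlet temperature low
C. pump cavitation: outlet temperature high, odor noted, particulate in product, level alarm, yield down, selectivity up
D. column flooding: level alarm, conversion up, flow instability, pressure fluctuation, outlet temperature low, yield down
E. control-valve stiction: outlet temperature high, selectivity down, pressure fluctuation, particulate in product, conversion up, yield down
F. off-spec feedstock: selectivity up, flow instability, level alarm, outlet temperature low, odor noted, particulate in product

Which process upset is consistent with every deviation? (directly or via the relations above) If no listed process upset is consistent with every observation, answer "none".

Testing each hypothesis:
(A) heat-exchanger scaling — yield down +; level alarm +; outlet temperature low + (by conversion down → outlet temperature low); selectivity up +; particulate in product +
(B) sensor drift — yield down -; level alarm +; outlet temperature low +; selectivity up +; particulate in product +
(C) pump cavitation — yield down +; level alarm +; outlet temperature low -; selectivity up +; particulate in product +
(D) column flooding — yield down +; level alarm +; outlet temperature low +; selectivity up -; particulate in product -
(E) control-valve stiction — yield down +; level alarm -; outlet temperature low -; selectivity up -; particulate in product +
(F) off-spec feedstock — yield down -; level alarm +; outlet temperature low +; selectivity up +; particulate in product +
Only (A) is consistent with every observation.

A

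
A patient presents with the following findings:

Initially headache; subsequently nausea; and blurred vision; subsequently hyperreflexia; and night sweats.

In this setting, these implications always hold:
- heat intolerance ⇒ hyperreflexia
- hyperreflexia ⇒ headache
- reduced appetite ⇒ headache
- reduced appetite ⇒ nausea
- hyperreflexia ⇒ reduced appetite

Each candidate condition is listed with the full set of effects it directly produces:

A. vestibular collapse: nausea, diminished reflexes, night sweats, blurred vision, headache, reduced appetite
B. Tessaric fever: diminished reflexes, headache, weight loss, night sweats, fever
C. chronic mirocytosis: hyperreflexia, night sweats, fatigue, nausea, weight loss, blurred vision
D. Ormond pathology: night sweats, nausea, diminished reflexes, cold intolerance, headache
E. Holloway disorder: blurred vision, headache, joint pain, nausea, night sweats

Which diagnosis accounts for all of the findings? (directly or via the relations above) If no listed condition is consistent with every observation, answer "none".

C

Per-candidate check:
(A) vestibular collapse — fails on hyperreflexia (predicts diminished reflexes, not hyperreflexia)
(B) Tessaric fever — headache yes; nausea NO; blurred vision NO; hyperreflexia NO; night sweats yes
(C) chronic mirocytosis — headache yes (through hyperreflexia → headache); nausea yes; blurred vision yes; hyperreflexia yes; night sweats yes
(D) Ormond pathology — fails on blurred vision, hyperreflexia (predicts diminished reflexes, not hyperreflexia)
(E) Holloway disorder — headache yes; nausea yes; blurred vision yes; hyperreflexia NO; night sweats yes
(C) is the only candidate with no mismatches.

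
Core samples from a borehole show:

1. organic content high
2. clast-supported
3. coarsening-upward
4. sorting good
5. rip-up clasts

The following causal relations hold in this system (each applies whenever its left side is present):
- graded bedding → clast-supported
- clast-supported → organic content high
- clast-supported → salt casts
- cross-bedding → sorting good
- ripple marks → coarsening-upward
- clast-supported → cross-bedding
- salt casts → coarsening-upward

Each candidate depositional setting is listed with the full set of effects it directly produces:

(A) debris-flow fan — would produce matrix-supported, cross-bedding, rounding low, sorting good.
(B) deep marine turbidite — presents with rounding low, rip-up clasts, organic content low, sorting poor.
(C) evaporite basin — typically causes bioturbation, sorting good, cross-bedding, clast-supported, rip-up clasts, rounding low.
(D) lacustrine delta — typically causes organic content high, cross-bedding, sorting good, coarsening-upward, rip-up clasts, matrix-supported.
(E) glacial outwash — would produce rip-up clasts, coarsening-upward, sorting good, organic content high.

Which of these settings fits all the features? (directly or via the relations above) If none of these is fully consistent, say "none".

C

Testing each hypothesis:
(A) debris-flow fan — organic content high ✗; clast-supported ✗; coarsening-upward ✗; sorting good ✓; rip-up clasts ✗
(B) deep marine turbidite — fails on organic content high, clast-supported, coarsening-upward, sorting good (predicts organic content low, not organic content high; predicts sorting poor, not sorting good)
(C) evaporite basin — organic content high ✓ (through clast-supported → organic content high); clast-supported ✓; coarsening-upward ✓ (through clast-supported → salt casts → coarsening-upward); sorting good ✓; rip-up clasts ✓
(D) lacustrine delta — organic content high ✓; clast-supported ✗; coarsening-upward ✓; sorting good ✓; rip-up clasts ✓
(E) glacial outwash — organic content high ✓; clast-supported ✗; coarsening-upward ✓; sorting good ✓; rip-up clasts ✓
(C) alone accounts for all the evidence.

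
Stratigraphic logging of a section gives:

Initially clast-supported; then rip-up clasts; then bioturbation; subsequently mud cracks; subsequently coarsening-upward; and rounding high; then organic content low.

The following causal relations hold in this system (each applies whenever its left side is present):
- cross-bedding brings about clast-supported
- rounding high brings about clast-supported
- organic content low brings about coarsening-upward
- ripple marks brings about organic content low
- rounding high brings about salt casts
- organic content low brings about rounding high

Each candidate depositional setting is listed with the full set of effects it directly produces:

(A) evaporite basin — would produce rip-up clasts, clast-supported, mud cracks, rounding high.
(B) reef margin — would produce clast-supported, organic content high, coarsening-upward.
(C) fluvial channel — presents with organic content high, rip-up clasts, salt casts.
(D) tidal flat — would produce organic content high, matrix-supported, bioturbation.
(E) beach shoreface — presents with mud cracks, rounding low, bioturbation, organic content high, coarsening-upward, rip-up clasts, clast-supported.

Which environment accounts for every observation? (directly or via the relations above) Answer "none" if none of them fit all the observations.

none

Checking each candidate against the observations:
(A) evaporite basin — clast-supported +; rip-up clasts +; bioturbation -; mud cracks +; coarsening-upward -; rounding high +; organic content low -
(B) reef margin — fails on rip-up clasts, bioturbation, mud cracks, rounding high, organic content low (predicts organic content high, not organic content low)
(C) fluvial channel — clast-supported -; rip-up clasts +; bioturbation -; mud cracks -; coarsening-upward -; rounding high -; organic content low -
(D) tidal flat — fails on clast-supported, rip-up clasts, mud cracks, coarsening-upward, rounding high, organic content low (predicts matrix-supported, not clast-supported; predicts organic content high, not organic content low)
(E) beach shoreface — fails on rounding high, organic content low (predicts rounding low, not rounding high; predicts organic content high, not organic content low)
None of the listed candidates fits everything.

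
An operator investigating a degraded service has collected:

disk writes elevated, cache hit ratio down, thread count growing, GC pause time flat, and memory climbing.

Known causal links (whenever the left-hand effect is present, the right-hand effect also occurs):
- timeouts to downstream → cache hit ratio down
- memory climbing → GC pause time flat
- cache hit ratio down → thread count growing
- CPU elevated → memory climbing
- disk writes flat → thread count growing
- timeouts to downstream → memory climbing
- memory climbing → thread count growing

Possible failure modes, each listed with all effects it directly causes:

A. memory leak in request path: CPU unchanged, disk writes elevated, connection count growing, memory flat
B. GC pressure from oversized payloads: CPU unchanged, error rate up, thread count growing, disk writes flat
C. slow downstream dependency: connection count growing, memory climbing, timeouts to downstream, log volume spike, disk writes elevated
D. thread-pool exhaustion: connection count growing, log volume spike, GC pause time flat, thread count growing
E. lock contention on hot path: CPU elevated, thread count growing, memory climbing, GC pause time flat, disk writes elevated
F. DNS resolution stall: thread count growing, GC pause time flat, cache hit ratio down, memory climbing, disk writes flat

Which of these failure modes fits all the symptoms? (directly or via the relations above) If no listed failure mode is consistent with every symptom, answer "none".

Checking each candidate against the observations:
(A) memory leak in request path — fails on cache hit ratio down, thread count growing, GC pause time flat, memory climbing (predicts memory flat, not memory climbing)
(B) GC pressure from oversized payloads — disk writes elevated ✗; cache hit ratio down ✗; thread count growing ✓; GC pause time flat ✗; memory climbing ✗
(C) slow downstream dependency — accounts for every observation (cache hit ratio down via timeouts to downstream → cache hit ratio down)
(D) thread-pool exhaustion — disk writes elevated ✗; cache hit ratio down ✗; thread count growing ✓; GC pause time flat ✓; memory climbing ✗
(E) lock contention on hot path — disk writes elevated ✓; cache hit ratio down ✗; thread count growing ✓; GC pause time flat ✓; memory climbing ✓
(F) DNS resolution stall — fails on disk writes elevated (predicts disk writes flat, not disk writes elevated)
(C) is the only candidate with no mismatches.

C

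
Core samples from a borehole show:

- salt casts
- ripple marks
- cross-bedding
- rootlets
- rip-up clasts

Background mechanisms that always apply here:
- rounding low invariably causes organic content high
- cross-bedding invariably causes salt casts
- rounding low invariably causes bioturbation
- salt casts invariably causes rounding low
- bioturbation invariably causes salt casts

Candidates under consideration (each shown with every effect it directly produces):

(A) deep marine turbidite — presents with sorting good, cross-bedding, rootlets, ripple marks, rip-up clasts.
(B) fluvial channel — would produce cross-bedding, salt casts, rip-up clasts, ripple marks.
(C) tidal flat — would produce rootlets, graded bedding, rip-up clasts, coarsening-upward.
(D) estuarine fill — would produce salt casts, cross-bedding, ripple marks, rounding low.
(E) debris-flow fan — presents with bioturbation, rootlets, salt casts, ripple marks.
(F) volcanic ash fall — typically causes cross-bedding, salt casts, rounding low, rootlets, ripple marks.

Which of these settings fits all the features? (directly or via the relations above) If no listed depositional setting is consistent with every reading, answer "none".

Per-candidate check:
(A) deep marine turbidite — salt casts ✓ (via cross-bedding → salt casts); ripple marks ✓; cross-bedding ✓; rootlets ✓; rip-up clasts ✓
(B) fluvial channel — salt casts ✓; ripple marks ✓; cross-bedding ✓; rootlets ✗; rip-up clasts ✓
(C) tidal flat — salt casts ✗; ripple marks ✗; cross-bedding ✗; rootlets ✓; rip-up clasts ✓
(D) estuarine fill — salt casts ✓; ripple marks ✓; cross-bedding ✓; rootlets ✗; rip-up clasts ✗
(E) debris-flow fan — salt casts ✓; ripple marks ✓; cross-bedding ✗; rootlets ✓; rip-up clasts ✗
(F) volcanic ash fall — does not account for rip-up clasts
Only (A) is consistent with every observation.

A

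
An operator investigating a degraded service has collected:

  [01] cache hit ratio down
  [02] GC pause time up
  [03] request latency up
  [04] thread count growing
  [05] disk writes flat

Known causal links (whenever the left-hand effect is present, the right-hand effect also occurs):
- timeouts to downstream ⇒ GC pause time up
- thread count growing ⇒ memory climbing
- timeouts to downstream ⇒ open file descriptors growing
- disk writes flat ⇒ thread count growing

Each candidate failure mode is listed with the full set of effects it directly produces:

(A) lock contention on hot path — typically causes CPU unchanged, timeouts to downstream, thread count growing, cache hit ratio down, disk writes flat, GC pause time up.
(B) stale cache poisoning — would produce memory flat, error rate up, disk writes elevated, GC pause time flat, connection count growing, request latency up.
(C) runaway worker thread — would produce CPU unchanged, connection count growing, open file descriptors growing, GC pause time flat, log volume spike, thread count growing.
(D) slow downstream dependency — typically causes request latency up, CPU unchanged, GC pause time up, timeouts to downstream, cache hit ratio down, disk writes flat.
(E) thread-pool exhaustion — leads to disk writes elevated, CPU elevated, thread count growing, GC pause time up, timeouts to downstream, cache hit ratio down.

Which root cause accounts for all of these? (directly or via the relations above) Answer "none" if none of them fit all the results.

Per-candidate check:
(A) lock contention on hot path — does not account for request latency up
(B) stale cache poisoning — fails on cache hit ratio down, GC pause time up, thread count growing, disk writes flat (predicts GC pause time flat, not GC pause time up; predicts disk writes elevated, not disk writes flat)
(C) runaway worker thread — cache hit ratio down -; GC pause time up -; request latency up -; thread count growing +; disk writes flat -
(D) slow downstream dependency — cache hit ratio down +; GC pause time up +; request latency up +; thread count growing + (through disk writes flat → thread count growing); disk writes flat +
(E) thread-pool exhaustion — fails on request latency up, disk writes flat (predicts disk writes elevated, not disk writes flat)
(D) alone accounts for all the evidence.

D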